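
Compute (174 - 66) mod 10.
8

(174 - 66) = 108
108 mod 10 = 8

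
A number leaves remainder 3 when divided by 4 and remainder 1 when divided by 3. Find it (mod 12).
M = 4 × 3 = 12. M₁ = 3, y₁ ≡ 3 (mod 4). M₂ = 4, y₂ ≡ 1 (mod 3). m = 3×3×3 + 1×4×1 ≡ 7 (mod 12)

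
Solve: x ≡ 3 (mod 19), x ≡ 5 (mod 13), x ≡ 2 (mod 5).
M = 19 × 13 × 5 = 1235. M₁ = 65, y₁ ≡ 12 (mod 19). M₂ = 95, y₂ ≡ 10 (mod 13). M₃ = 247, y₃ ≡ 3 (mod 5). x = 3×65×12 + 5×95×10 + 2×247×3 ≡ 1162 (mod 1235)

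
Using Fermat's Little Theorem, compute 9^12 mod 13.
By Fermat's Little Theorem, 9^{12} ≡ 1 (mod 13) since 13 is prime and gcd(9, 13) = 1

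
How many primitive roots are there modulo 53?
24

The number of primitive roots modulo p is φ(p-1) = φ(52)
φ(52) = 24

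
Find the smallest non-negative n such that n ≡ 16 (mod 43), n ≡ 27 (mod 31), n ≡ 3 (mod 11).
4832

Using the Chinese Remainder Theorem:
M = product of moduli = 14663
For equation 1: M_1 = 341, 341 ≡ 40 (mod 43), inverse of 341 mod 43 is 14 (check: 40 × 14 = 560 ≡ 1 (mod 43))
For equation 2: M_2 = 473, 473 ≡ 8 (mod 31), inverse of 473 mod 31 is 4 (check: 8 × 4 = 32 ≡ 1 (mod 31))
For equation 3: M_3 = 1333, 1333 ≡ 2 (mod 11), inverse of 1333 mod 11 is 6 (check: 2 × 6 = 12 ≡ 1 (mod 11))
Combine: n ≡ Σ r_i×M_i×(M_i⁻¹ mod m_i) = 16×341×14 + 27×473×4 + 3×1333×6 = 76384 + 51084 + 23994 = 151462
151462 mod 14663 = 4832
n ≡ 4832 (mod 14663)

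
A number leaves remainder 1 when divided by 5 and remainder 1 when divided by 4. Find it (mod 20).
M = 5 × 4 = 20. M₁ = 4, y₁ ≡ 4 (mod 5). M₂ = 5, y₂ ≡ 1 (mod 4). z = 1×4×4 + 1×5×1 ≡ 1 (mod 20)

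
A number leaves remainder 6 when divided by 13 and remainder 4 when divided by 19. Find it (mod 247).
M = 13 × 19 = 247. M₁ = 19, y₁ ≡ 11 (mod 13). M₂ = 13, y₂ ≡ 3 (mod 19). k = 6×19×11 + 4×13×3 ≡ 175 (mod 247)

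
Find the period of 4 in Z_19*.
Powers of 4 mod 19: 4^1≡4, 4^2≡16, 4^3≡7, 4^4≡9, 4^5≡17, 4^6≡11, 4^7≡6, 4^8≡5, 4^9≡1. Order = 9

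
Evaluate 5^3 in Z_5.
5 ≡ 0 (mod 5). 3 = 2 + 1 (binary 11). Repeated squaring mod 5: 0^1 ≡ 0; 0^2 ≡ 0² = 0 ≡ 0. Multiply: 5^3 ≡ 0^2 × 0^1 ≡ 0 × 0 (mod 5): 0 × 0 = 0 ≡ 0. So 5^3 ≡ 0 (mod 5).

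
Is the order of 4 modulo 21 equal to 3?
Yes, ord_21(4) = 3.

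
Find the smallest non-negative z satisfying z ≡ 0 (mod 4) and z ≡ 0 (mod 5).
M = 4 × 5 = 20. M₁ = 5, y₁ ≡ 1 (mod 4). M₂ = 4, y₂ ≡ 4 (mod 5). z = 0×5×1 + 0×4×4 ≡ 0 (mod 20)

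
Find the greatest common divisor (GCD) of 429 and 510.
3

Using the Euclidean algorithm:
429 = 0 × 510 + 429
510 = 1 × 429 + 81
429 = 5 × 81 + 24
81 = 3 × 24 + 9
24 = 2 × 9 + 6
9 = 1 × 6 + 3
6 = 2 × 3 + 0

GCD(429, 510) = 3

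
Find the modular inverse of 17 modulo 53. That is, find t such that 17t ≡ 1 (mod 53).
25

Using Extended Euclidean Algorithm:
gcd(17, 53) = 1
Bezout coefficients: 17 × 25 + 53 × -8 = 1
So 17 × 25 ≡ 1 (mod 53)
The inverse is 25 mod 53 = 25
Verification: 17 × 25 = 425 = 8 × 53 + 1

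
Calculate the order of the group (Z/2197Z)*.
2028

Prime factorization: 2197 = 13^3
Using the formula φ(n) = n × Π(1 - 1/p) for each prime factor p:
φ(2197) = 2197 × (1 - 1/13)
φ(2197) = 2028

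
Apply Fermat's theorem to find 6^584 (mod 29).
By Fermat: 6^{28} ≡ 1 (mod 29). 584 ≡ 24 (mod 28). So 6^{584} ≡ 6^{24} ≡ 16 (mod 29)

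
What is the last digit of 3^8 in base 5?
8 = 8 (binary 1000). Repeated squaring mod 5: 3^1 ≡ 3; 3^2 ≡ 3² = 9 ≡ 4; 3^4 ≡ 4² = 16 ≡ 1; 3^8 ≡ 1² = 1 ≡ 1. So 3^8 ≡ 1 (mod 5).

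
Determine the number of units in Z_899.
840

Prime factorization: 899 = 29 × 31
Using the formula φ(n) = n × Π(1 - 1/p) for each prime factor p:
φ(899) = 899 × (1 - 1/29) × (1 - 1/31)
φ(899) = 840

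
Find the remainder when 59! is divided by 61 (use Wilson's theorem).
(60)! = (59)! × (60) ≡ -1 (mod 61). So (59)! ≡ -1 × (60)^(-1) ≡ (-1)×(-1) = 1 (mod 61)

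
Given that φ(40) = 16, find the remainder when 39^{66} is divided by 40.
By Euler: 39^{16} ≡ 1 (mod 40) since gcd(39, 40) = 1. 66 = 4×16 + 2. So 39^{66} ≡ 39^{2} ≡ 1 (mod 40)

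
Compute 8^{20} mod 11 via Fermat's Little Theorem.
1

By Fermat's Little Theorem, a^(p-1) ≡ 1 (mod p) for prime p and gcd(a, p) = 1
Here p = 11, so 8^10 ≡ 1 (mod 11)
We can reduce the exponent: 20 mod 10 = 0
So 8^20 ≡ 8^0 (mod 11)
Computing: 8^0 mod 11 = 1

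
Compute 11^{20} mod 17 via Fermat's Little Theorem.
4

By Fermat's Little Theorem, a^(p-1) ≡ 1 (mod p) for prime p and gcd(a, p) = 1
Here p = 17, so 11^16 ≡ 1 (mod 17)
We can reduce the exponent: 20 mod 16 = 4
So 11^20 ≡ 11^4 (mod 17)
Computing: 11^4 mod 17 = 4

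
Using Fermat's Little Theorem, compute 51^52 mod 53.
By Fermat's Little Theorem, 51^{52} ≡ 1 (mod 53) since 53 is prime and gcd(51, 53) = 1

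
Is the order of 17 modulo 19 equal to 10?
No, the actual order is 9, not 10.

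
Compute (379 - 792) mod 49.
28

(379 - 792) = -413
-413 mod 49 = 28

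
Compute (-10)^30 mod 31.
Using Fermat: (-10)^{30} ≡ 1 (mod 31). 30 ≡ 0 (mod 30). So (-10)^{30} ≡ (-10)^{0} ≡ 1 (mod 31)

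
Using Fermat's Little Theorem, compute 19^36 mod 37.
By Fermat's Little Theorem, 19^{36} ≡ 1 (mod 37) since 37 is prime and gcd(19, 37) = 1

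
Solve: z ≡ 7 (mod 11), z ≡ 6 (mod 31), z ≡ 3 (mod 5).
M = 11 × 31 × 5 = 1705. M₁ = 155, y₁ ≡ 1 (mod 11). M₂ = 55, y₂ ≡ 22 (mod 31). M₃ = 341, y₃ ≡ 1 (mod 5). z = 7×155×1 + 6×55×22 + 3×341×1 ≡ 843 (mod 1705)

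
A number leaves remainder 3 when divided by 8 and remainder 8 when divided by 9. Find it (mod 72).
M = 8 × 9 = 72. M₁ = 9, y₁ ≡ 1 (mod 8). M₂ = 8, y₂ ≡ 8 (mod 9). n = 3×9×1 + 8×8×8 ≡ 35 (mod 72)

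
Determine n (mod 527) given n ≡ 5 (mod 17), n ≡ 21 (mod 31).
362

Using the Chinese Remainder Theorem:
M = product of moduli = 527
For equation 1: M_1 = 31, 31 ≡ 14 (mod 17), inverse of 31 mod 17 is 11 (check: 14 × 11 = 154 ≡ 1 (mod 17))
For equation 2: M_2 = 17, 17 ≡ 17 (mod 31), inverse of 17 mod 31 is 11 (check: 17 × 11 = 187 ≡ 1 (mod 31))
Combine: n ≡ Σ r_i×M_i×(M_i⁻¹ mod m_i) = 5×31×11 + 21×17×11 = 1705 + 3927 = 5632
5632 mod 527 = 362
n ≡ 362 (mod 527)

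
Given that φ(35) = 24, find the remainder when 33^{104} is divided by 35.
By Euler: 33^{24} ≡ 1 (mod 35) since gcd(33, 35) = 1. 104 = 4×24 + 8. So 33^{104} ≡ 33^{8} ≡ 11 (mod 35)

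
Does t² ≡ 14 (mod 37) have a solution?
By Euler's criterion: 14^{18} ≡ 36 (mod 37). Since this equals -1 (≡ 36), 14 is not a QR.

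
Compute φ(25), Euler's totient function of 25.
20

Prime factorization: 25 = 5^2
Using the formula φ(n) = n × Π(1 - 1/p) for each prime factor p:
φ(25) = 25 × (1 - 1/5)
φ(25) = 20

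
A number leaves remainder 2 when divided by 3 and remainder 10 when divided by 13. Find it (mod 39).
M = 3 × 13 = 39. M₁ = 13, y₁ ≡ 1 (mod 3). M₂ = 3, y₂ ≡ 9 (mod 13). k = 2×13×1 + 10×3×9 ≡ 23 (mod 39)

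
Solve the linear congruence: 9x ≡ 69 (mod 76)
33

Since gcd(9, 76) = 1 divides 69, a solution exists.
Multiply both sides by the inverse of 9 mod 76:
  9^(-1) mod 76 = 17
  x ≡ 17 × 69 ≡ 1173 ≡ 33 (mod 76)
Verification: 9 × 33 = 297 = 3 × 76 + 69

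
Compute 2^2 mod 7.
2 = 2 (binary 10). Repeated squaring mod 7: 2^1 ≡ 2; 2^2 ≡ 2² = 4 ≡ 4. So 2^2 ≡ 4 (mod 7).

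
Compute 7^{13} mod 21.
7

Using successive squaring:
Binary expansion of 13: 1101
Powers of 7 mod 21 (each is the square of the previous):
  7^1 ≡ 7 (mod 21)
  7^2 ≡ 7² = 49 ≡ 7 (mod 21)
  7^4 ≡ 7² = 49 ≡ 7 (mod 21)
  7^8 ≡ 7² = 49 ≡ 7 (mod 21)
13 = 8 + 4 + 1, so 7^13 = 7^8 × 7^4 × 7^1 ≡ 7 × 7 × 7 (mod 21)
Multiplying step by step:
  7 × 7 = 49 ≡ 7 (mod 21)
  7 × 7 = 49 ≡ 7 (mod 21)
Result: 7^13 ≡ 7 (mod 21)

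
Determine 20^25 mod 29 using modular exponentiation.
Using repeated squaring. 25 = 16 + 8 + 1 (binary 11001). Repeated squaring mod 29: 20^1 ≡ 20; 20^2 ≡ 20² = 400 ≡ 23; 20^4 ≡ 23² = 529 ≡ 7; 20^8 ≡ 7² = 49 ≡ 20; 20^16 ≡ 20² = 400 ≡ 23. Multiply: 20^25 = 20^16 × 20^8 × 20^1 ≡ 23 × 20 × 20 (mod 29): 23 × 20 = 460 ≡ 25; 25 × 20 = 500 ≡ 7. So 20^25 ≡ 7 (mod 29).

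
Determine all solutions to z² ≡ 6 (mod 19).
The square roots of 6 mod 19 are 5 and 14. Verify: 5² = 25 ≡ 6 (mod 19)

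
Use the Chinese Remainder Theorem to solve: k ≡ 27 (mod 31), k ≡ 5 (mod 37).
523

Using the Chinese Remainder Theorem:
M = product of moduli = 1147
For equation 1: M_1 = 37, 37 ≡ 6 (mod 31), inverse of 37 mod 31 is 26 (check: 6 × 26 = 156 ≡ 1 (mod 31))
For equation 2: M_2 = 31, 31 ≡ 31 (mod 37), inverse of 31 mod 37 is 6 (check: 31 × 6 = 186 ≡ 1 (mod 37))
Combine: k ≡ Σ r_i×M_i×(M_i⁻¹ mod m_i) = 27×37×26 + 5×31×6 = 25974 + 930 = 26904
26904 mod 1147 = 523
k ≡ 523 (mod 1147)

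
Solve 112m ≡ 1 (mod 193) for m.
112^(-1) ≡ 81 (mod 193). Verification: 112 × 81 = 9072 ≡ 1 (mod 193)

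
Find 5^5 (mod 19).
5 = 4 + 1 (binary 101). Repeated squaring mod 19: 5^1 ≡ 5; 5^2 ≡ 5² = 25 ≡ 6; 5^4 ≡ 6² = 36 ≡ 17. Multiply: 5^5 = 5^4 × 5^1 ≡ 17 × 5 (mod 19): 17 × 5 = 85 ≡ 9. So 5^5 ≡ 9 (mod 19).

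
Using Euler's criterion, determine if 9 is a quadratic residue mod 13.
By Euler's criterion: 9^{6} ≡ 1 (mod 13). Since this equals 1, 9 is a QR.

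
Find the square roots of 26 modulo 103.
The square roots of 26 mod 103 are 52 and 51. Verify: 52² = 2704 ≡ 26 (mod 103)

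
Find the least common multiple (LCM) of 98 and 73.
7154

First find GCD(98, 73) using the Euclidean algorithm:
98 = 1 × 73 + 25
73 = 2 × 25 + 23
25 = 1 × 23 + 2
23 = 11 × 2 + 1
2 = 2 × 1 + 0
GCD(98, 73) = 1

LCM formula: LCM(a, b) = (a × b) / GCD(a, b)
LCM(98, 73) = (98 × 73) / 1
LCM(98, 73) = 7154 / 1
LCM(98, 73) = 7154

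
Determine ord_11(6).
Powers of 6 mod 11: 6^1≡6, 6^2≡3, 6^3≡7, 6^4≡9, 6^5≡10, 6^6≡5, 6^7≡8, 6^8≡4, 6^9≡2, 6^10≡1. Order = 10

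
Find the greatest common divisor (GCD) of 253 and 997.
1

Using the Euclidean algorithm:
253 = 0 × 997 + 253
997 = 3 × 253 + 238
253 = 1 × 238 + 15
238 = 15 × 15 + 13
15 = 1 × 13 + 2
13 = 6 × 2 + 1
2 = 2 × 1 + 0

GCD(253, 997) = 1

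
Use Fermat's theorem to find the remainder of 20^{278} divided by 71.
30

By Fermat's Little Theorem, a^(p-1) ≡ 1 (mod p) for prime p and gcd(a, p) = 1
Here p = 71, so 20^70 ≡ 1 (mod 71)
We can reduce the exponent: 278 mod 70 = 68
So 20^278 ≡ 20^68 (mod 71)
Computing: 20^68 mod 71 = 30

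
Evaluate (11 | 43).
(11/43) = 11^{21} mod 43 = 1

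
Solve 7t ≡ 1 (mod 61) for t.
35

Using Extended Euclidean Algorithm:
gcd(7, 61) = 1
Bezout coefficients: 7 × -26 + 61 × 3 = 1
So 7 × -26 ≡ 1 (mod 61)
The inverse is -26 mod 61 = 35
Verification: 7 × 35 = 245 = 4 × 61 + 1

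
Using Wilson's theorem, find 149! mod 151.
(150)! = (149)! × (150) ≡ -1 (mod 151). So (149)! ≡ -1 × (150)^(-1) ≡ (-1)×(-1) = 1 (mod 151)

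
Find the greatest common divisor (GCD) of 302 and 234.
2

Using the Euclidean algorithm:
302 = 1 × 234 + 68
234 = 3 × 68 + 30
68 = 2 × 30 + 8
30 = 3 × 8 + 6
8 = 1 × 6 + 2
6 = 3 × 2 + 0

GCD(302, 234) = 2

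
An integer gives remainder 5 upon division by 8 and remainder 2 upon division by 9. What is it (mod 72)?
M = 8 × 9 = 72. M₁ = 9, y₁ ≡ 1 (mod 8). M₂ = 8, y₂ ≡ 8 (mod 9). z = 5×9×1 + 2×8×8 ≡ 29 (mod 72). The smallest positive such number is 29.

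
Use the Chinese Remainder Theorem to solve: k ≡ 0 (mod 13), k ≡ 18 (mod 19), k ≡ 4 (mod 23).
2925

Using the Chinese Remainder Theorem:
M = product of moduli = 5681
For equation 1: M_1 = 437, 437 ≡ 8 (mod 13), inverse of 437 mod 13 is 5 (check: 8 × 5 = 40 ≡ 1 (mod 13))
For equation 2: M_2 = 299, 299 ≡ 14 (mod 19), inverse of 299 mod 19 is 15 (check: 14 × 15 = 210 ≡ 1 (mod 19))
For equation 3: M_3 = 247, 247 ≡ 17 (mod 23), inverse of 247 mod 23 is 19 (check: 17 × 19 = 323 ≡ 1 (mod 23))
Combine: k ≡ Σ r_i×M_i×(M_i⁻¹ mod m_i) = 0×437×5 + 18×299×15 + 4×247×19 = 0 + 80730 + 18772 = 99502
99502 mod 5681 = 2925
k ≡ 2925 (mod 5681)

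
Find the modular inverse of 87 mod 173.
87^(-1) ≡ 2 (mod 173). Verification: 87 × 2 = 174 ≡ 1 (mod 173)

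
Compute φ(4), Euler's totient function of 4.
2

Prime factorization: 4 = 2^2
Using the formula φ(n) = n × Π(1 - 1/p) for each prime factor p:
φ(4) = 4 × (1 - 1/2)
φ(4) = 2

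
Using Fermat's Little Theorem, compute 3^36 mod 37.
By Fermat's Little Theorem, 3^{36} ≡ 1 (mod 37) since 37 is prime and gcd(3, 37) = 1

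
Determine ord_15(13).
Powers of 13 mod 15: 13^1≡13, 13^2≡4, 13^3≡7, 13^4≡1. Order = 4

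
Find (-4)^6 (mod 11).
(-4) ≡ 7 (mod 11). 6 = 4 + 2 (binary 110). Repeated squaring mod 11: 7^1 ≡ 7; 7^2 ≡ 7² = 49 ≡ 5; 7^4 ≡ 5² = 25 ≡ 3. Multiply: (-4)^6 ≡ 7^4 × 7^2 ≡ 3 × 5 (mod 11): 3 × 5 = 15 ≡ 4. So (-4)^6 ≡ 4 (mod 11).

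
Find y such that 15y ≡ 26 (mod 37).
19

Since gcd(15, 37) = 1 divides 26, a solution exists.
Multiply both sides by the inverse of 15 mod 37:
  15^(-1) mod 37 = 5
  x ≡ 5 × 26 ≡ 130 ≡ 19 (mod 37)
Verification: 15 × 19 = 285 = 7 × 37 + 26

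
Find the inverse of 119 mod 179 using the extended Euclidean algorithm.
Extended GCD: 119(-3) + 179(2) = 1. So 119^(-1) ≡ 176 ≡ 176 (mod 179). Verify: 119 × 176 = 20944 ≡ 1 (mod 179)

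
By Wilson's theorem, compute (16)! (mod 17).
By Wilson's theorem, (16)! ≡ -1 ≡ 16 (mod 17)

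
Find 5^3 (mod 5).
5 ≡ 0 (mod 5). 3 = 2 + 1 (binary 11). Repeated squaring mod 5: 0^1 ≡ 0; 0^2 ≡ 0² = 0 ≡ 0. Multiply: 5^3 ≡ 0^2 × 0^1 ≡ 0 × 0 (mod 5): 0 × 0 = 0 ≡ 0. So 5^3 ≡ 0 (mod 5).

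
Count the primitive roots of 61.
16

The number of primitive roots modulo p is φ(p-1) = φ(60)
φ(60) = 16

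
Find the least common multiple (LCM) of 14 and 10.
70

First find GCD(14, 10) using the Euclidean algorithm:
14 = 1 × 10 + 4
10 = 2 × 4 + 2
4 = 2 × 2 + 0
GCD(14, 10) = 2

LCM formula: LCM(a, b) = (a × b) / GCD(a, b)
LCM(14, 10) = (14 × 10) / 2
LCM(14, 10) = 140 / 2
LCM(14, 10) = 70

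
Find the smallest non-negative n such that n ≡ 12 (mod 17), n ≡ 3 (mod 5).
63

Using the Chinese Remainder Theorem:
M = product of moduli = 85
For equation 1: M_1 = 5, 5 ≡ 5 (mod 17), inverse of 5 mod 17 is 7 (check: 5 × 7 = 35 ≡ 1 (mod 17))
For equation 2: M_2 = 17, 17 ≡ 2 (mod 5), inverse of 17 mod 5 is 3 (check: 2 × 3 = 6 ≡ 1 (mod 5))
Combine: n ≡ Σ r_i×M_i×(M_i⁻¹ mod m_i) = 12×5×7 + 3×17×3 = 420 + 153 = 573
573 mod 85 = 63
n ≡ 63 (mod 85)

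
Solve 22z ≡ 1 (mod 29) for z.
22^(-1) ≡ 4 (mod 29). Verification: 22 × 4 = 88 ≡ 1 (mod 29)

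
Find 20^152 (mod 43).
Using Fermat: 20^{42} ≡ 1 (mod 43). 152 ≡ 26 (mod 42). So 20^{152} ≡ 20^{26} ≡ 17 (mod 43)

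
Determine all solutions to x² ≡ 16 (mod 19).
The square roots of 16 mod 19 are 4 and 15. Verify: 4² = 16 ≡ 16 (mod 19)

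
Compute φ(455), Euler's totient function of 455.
288

Prime factorization: 455 = 5 × 7 × 13
Using the formula φ(n) = n × Π(1 - 1/p) for each prime factor p:
φ(455) = 455 × (1 - 1/5) × (1 - 1/7) × (1 - 1/13)
φ(455) = 288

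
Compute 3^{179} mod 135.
27

Using successive squaring:
Binary expansion of 179: 10110011
Powers of 3 mod 135 (each is the square of the previous):
  3^1 ≡ 3 (mod 135)
  3^2 ≡ 3² = 9 ≡ 9 (mod 135)
  3^4 ≡ 9² = 81 ≡ 81 (mod 135)
  3^8 ≡ 81² = 6561 ≡ 81 (mod 135)
  3^16 ≡ 81² = 6561 ≡ 81 (mod 135)
  3^32 ≡ 81² = 6561 ≡ 81 (mod 135)
  3^64 ≡ 81² = 6561 ≡ 81 (mod 135)
  3^128 ≡ 81² = 6561 ≡ 81 (mod 135)
179 = 128 + 32 + 16 + 2 + 1, so 3^179 = 3^128 × 3^32 × 3^16 × 3^2 × 3^1 ≡ 81 × 81 × 81 × 9 × 3 (mod 135)
Multiplying step by step:
  81 × 81 = 6561 ≡ 81 (mod 135)
  81 × 81 = 6561 ≡ 81 (mod 135)
  81 × 9 = 729 ≡ 54 (mod 135)
  54 × 3 = 162 ≡ 27 (mod 135)
Result: 3^179 ≡ 27 (mod 135)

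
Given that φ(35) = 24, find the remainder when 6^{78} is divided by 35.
By Euler: 6^{24} ≡ 1 (mod 35) since gcd(6, 35) = 1. 78 = 3×24 + 6. So 6^{78} ≡ 6^{6} ≡ 1 (mod 35)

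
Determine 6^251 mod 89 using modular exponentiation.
Using Fermat: 6^{88} ≡ 1 (mod 89). 251 ≡ 75 (mod 88). So 6^{251} ≡ 6^{75} ≡ 59 (mod 89)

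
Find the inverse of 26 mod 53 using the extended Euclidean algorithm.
Extended GCD: 26(-2) + 53(1) = 1. So 26^(-1) ≡ 51 ≡ 51 (mod 53). Verify: 26 × 51 = 1326 ≡ 1 (mod 53)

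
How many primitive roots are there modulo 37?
12

The number of primitive roots modulo p is φ(p-1) = φ(36)
φ(36) = 12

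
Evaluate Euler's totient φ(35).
24

Prime factorization: 35 = 5 × 7
Using the formula φ(n) = n × Π(1 - 1/p) for each prime factor p:
φ(35) = 35 × (1 - 1/5) × (1 - 1/7)
φ(35) = 24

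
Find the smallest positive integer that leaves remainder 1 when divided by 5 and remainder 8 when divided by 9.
M = 5 × 9 = 45. M₁ = 9, y₁ ≡ 4 (mod 5). M₂ = 5, y₂ ≡ 2 (mod 9). r = 1×9×4 + 8×5×2 ≡ 26 (mod 45). The smallest positive such number is 26.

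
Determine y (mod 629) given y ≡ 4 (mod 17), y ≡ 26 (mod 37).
174

Using the Chinese Remainder Theorem:
M = product of moduli = 629
For equation 1: M_1 = 37, 37 ≡ 3 (mod 17), inverse of 37 mod 17 is 6 (check: 3 × 6 = 18 ≡ 1 (mod 17))
For equation 2: M_2 = 17, 17 ≡ 17 (mod 37), inverse of 17 mod 37 is 24 (check: 17 × 24 = 408 ≡ 1 (mod 37))
Combine: y ≡ Σ r_i×M_i×(M_i⁻¹ mod m_i) = 4×37×6 + 26×17×24 = 888 + 10608 = 11496
11496 mod 629 = 174
y ≡ 174 (mod 629)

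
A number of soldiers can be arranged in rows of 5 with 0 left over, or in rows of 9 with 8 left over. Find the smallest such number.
M = 5 × 9 = 45. M₁ = 9, y₁ ≡ 4 (mod 5). M₂ = 5, y₂ ≡ 2 (mod 9). r = 0×9×4 + 8×5×2 ≡ 35 (mod 45). The smallest positive such number is 35.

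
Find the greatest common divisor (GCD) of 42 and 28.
14

Using the Euclidean algorithm:
42 = 1 × 28 + 14
28 = 2 × 14 + 0

GCD(42, 28) = 14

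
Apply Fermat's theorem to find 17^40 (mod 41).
By Fermat's Little Theorem, 17^{40} ≡ 1 (mod 41) since 41 is prime and gcd(17, 41) = 1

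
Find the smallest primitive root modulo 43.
3

A primitive root g modulo p has order p-1 = 42
Prime divisors of 42: [2, 3, 7]
g is a primitive root iff g^(42/q) ≢ 1 (mod 43) for each prime divisor q
Testing small values:
  g = 2: 2^21 ≡ 42, 2^14 ≡ 1, 2^6 ≡ 21 (mod 43) → 2^14 ≡ 1, not primitive root
  g = 3: 3^21 ≡ 42, 3^14 ≡ 36, 3^6 ≡ 41 (mod 43) → none is 1, primitive root!
The smallest primitive root is 3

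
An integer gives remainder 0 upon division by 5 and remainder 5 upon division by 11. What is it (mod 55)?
M = 5 × 11 = 55. M₁ = 11, y₁ ≡ 1 (mod 5). M₂ = 5, y₂ ≡ 9 (mod 11). y = 0×11×1 + 5×5×9 ≡ 5 (mod 55). The smallest positive such number is 5.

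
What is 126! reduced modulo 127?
By Wilson's theorem, (126)! ≡ -1 ≡ 126 (mod 127)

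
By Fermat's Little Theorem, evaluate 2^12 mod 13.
By Fermat's Little Theorem, 2^{12} ≡ 1 (mod 13) since 13 is prime and gcd(2, 13) = 1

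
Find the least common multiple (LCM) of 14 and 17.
238

First find GCD(14, 17) using the Euclidean algorithm:
14 = 0 × 17 + 14
17 = 1 × 14 + 3
14 = 4 × 3 + 2
3 = 1 × 2 + 1
2 = 2 × 1 + 0
GCD(14, 17) = 1

LCM formula: LCM(a, b) = (a × b) / GCD(a, b)
LCM(14, 17) = (14 × 17) / 1
LCM(14, 17) = 238 / 1
LCM(14, 17) = 238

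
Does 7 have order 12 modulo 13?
p - 1 = 12 has prime divisors 2, 3. Check 7^(12/q) mod 13 for each: 7^(12/2) = 7^6 ≡ 12, 7^(12/3) = 7^4 ≡ 9 (mod 13). None of these is 1, so 7 has order 12 = φ(13), so it is a primitive root mod 13.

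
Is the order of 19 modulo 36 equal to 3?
No, the actual order is 2, not 3.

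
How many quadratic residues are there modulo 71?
For prime 71, there are (p-1)/2 = (71-1)/2 = 35 quadratic residues (excluding 0).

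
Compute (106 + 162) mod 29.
7

(106 + 162) = 268
268 mod 29 = 7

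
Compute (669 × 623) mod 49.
42

(669 × 623) = 416787
416787 mod 49 = 42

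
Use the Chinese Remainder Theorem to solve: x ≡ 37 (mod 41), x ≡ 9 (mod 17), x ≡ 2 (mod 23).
1267

Using the Chinese Remainder Theorem:
M = product of moduli = 16031
For equation 1: M_1 = 391, 391 ≡ 22 (mod 41), inverse of 391 mod 41 is 28 (check: 22 × 28 = 616 ≡ 1 (mod 41))
For equation 2: M_2 = 943, 943 ≡ 8 (mod 17), inverse of 943 mod 17 is 15 (check: 8 × 15 = 120 ≡ 1 (mod 17))
For equation 3: M_3 = 697, 697 ≡ 7 (mod 23), inverse of 697 mod 23 is 10 (check: 7 × 10 = 70 ≡ 1 (mod 23))
Combine: x ≡ Σ r_i×M_i×(M_i⁻¹ mod m_i) = 37×391×28 + 9×943×15 + 2×697×10 = 405076 + 127305 + 13940 = 546321
546321 mod 16031 = 1267
x ≡ 1267 (mod 16031)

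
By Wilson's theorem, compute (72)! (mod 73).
By Wilson's theorem, (72)! ≡ -1 ≡ 72 (mod 73)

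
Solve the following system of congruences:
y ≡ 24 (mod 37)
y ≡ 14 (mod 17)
320

Using the Chinese Remainder Theorem:
M = product of moduli = 629
For equation 1: M_1 = 17, 17 ≡ 17 (mod 37), inverse of 17 mod 37 is 24 (check: 17 × 24 = 408 ≡ 1 (mod 37))
For equation 2: M_2 = 37, 37 ≡ 3 (mod 17), inverse of 37 mod 17 is 6 (check: 3 × 6 = 18 ≡ 1 (mod 17))
Combine: y ≡ Σ r_i×M_i×(M_i⁻¹ mod m_i) = 24×17×24 + 14×37×6 = 9792 + 3108 = 12900
12900 mod 629 = 320
y ≡ 320 (mod 629)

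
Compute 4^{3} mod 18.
10

Using successive squaring:
Binary expansion of 3: 11
Powers of 4 mod 18 (each is the square of the previous):
  4^1 ≡ 4 (mod 18)
  4^2 ≡ 4² = 16 ≡ 16 (mod 18)
3 = 2 + 1, so 4^3 = 4^2 × 4^1 ≡ 16 × 4 (mod 18)
Multiplying step by step:
  16 × 4 = 64 ≡ 10 (mod 18)
Result: 4^3 ≡ 10 (mod 18)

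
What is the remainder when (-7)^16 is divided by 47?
Using repeated squaring. (-7) ≡ 40 (mod 47). 16 = 16 (binary 10000). Repeated squaring mod 47: 40^1 ≡ 40; 40^2 ≡ 40² = 1600 ≡ 2; 40^4 ≡ 2² = 4 ≡ 4; 40^8 ≡ 4² = 16 ≡ 16; 40^16 ≡ 16² = 256 ≡ 21. So (-7)^16 ≡ 21 (mod 47).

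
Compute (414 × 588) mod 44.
24

(414 × 588) = 243432
243432 mod 44 = 24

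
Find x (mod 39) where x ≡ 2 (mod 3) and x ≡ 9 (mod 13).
M = 3 × 13 = 39. M₁ = 13, y₁ ≡ 1 (mod 3). M₂ = 3, y₂ ≡ 9 (mod 13). x = 2×13×1 + 9×3×9 ≡ 35 (mod 39)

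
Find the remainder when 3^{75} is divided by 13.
By Fermat: 3^{12} ≡ 1 (mod 13). 75 = 6×12 + 3. So 3^{75} ≡ 3^{3} ≡ 1 (mod 13)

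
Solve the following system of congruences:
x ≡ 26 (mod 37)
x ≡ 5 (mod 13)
174

Using the Chinese Remainder Theorem:
M = product of moduli = 481
For equation 1: M_1 = 13, 13 ≡ 13 (mod 37), inverse of 13 mod 37 is 20 (check: 13 × 20 = 260 ≡ 1 (mod 37))
For equation 2: M_2 = 37, 37 ≡ 11 (mod 13), inverse of 37 mod 13 is 6 (check: 11 × 6 = 66 ≡ 1 (mod 13))
Combine: x ≡ Σ r_i×M_i×(M_i⁻¹ mod m_i) = 26×13×20 + 5×37×6 = 6760 + 1110 = 7870
7870 mod 481 = 174
x ≡ 174 (mod 481)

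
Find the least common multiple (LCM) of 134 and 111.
14874

First find GCD(134, 111) using the Euclidean algorithm:
134 = 1 × 111 + 23
111 = 4 × 23 + 19
23 = 1 × 19 + 4
19 = 4 × 4 + 3
4 = 1 × 3 + 1
3 = 3 × 1 + 0
GCD(134, 111) = 1

LCM formula: LCM(a, b) = (a × b) / GCD(a, b)
LCM(134, 111) = (134 × 111) / 1
LCM(134, 111) = 14874 / 1
LCM(134, 111) = 14874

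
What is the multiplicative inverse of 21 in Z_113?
70

Using Extended Euclidean Algorithm:
gcd(21, 113) = 1
Bezout coefficients: 21 × -43 + 113 × 8 = 1
So 21 × -43 ≡ 1 (mod 113)
The inverse is -43 mod 113 = 70
Verification: 21 × 70 = 1470 = 13 × 113 + 1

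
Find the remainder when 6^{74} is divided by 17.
By Fermat: 6^{16} ≡ 1 (mod 17). 74 = 4×16 + 10. So 6^{74} ≡ 6^{10} ≡ 15 (mod 17)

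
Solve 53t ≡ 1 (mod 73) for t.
53^(-1) ≡ 62 (mod 73). Verification: 53 × 62 = 3286 ≡ 1 (mod 73)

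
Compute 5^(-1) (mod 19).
4

Using Extended Euclidean Algorithm:
gcd(5, 19) = 1
Bezout coefficients: 5 × 4 + 19 × -1 = 1
So 5 × 4 ≡ 1 (mod 19)
The inverse is 4 mod 19 = 4
Verification: 5 × 4 = 20 = 1 × 19 + 1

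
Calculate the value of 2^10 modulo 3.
10 = 8 + 2 (binary 1010). Repeated squaring mod 3: 2^1 ≡ 2; 2^2 ≡ 2² = 4 ≡ 1; 2^4 ≡ 1² = 1 ≡ 1; 2^8 ≡ 1² = 1 ≡ 1. Multiply: 2^10 = 2^8 × 2^2 ≡ 1 × 1 (mod 3): 1 × 1 = 1 ≡ 1. So 2^10 ≡ 1 (mod 3).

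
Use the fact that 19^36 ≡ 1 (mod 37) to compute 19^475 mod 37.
By Fermat: 19^{36} ≡ 1 (mod 37). 475 ≡ 7 (mod 36). So 19^{475} ≡ 19^{7} ≡ 24 (mod 37)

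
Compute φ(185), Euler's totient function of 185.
144

Prime factorization: 185 = 5 × 37
Using the formula φ(n) = n × Π(1 - 1/p) for each prime factor p:
φ(185) = 185 × (1 - 1/5) × (1 - 1/37)
φ(185) = 144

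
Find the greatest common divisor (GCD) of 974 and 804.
2

Using the Euclidean algorithm:
974 = 1 × 804 + 170
804 = 4 × 170 + 124
170 = 1 × 124 + 46
124 = 2 × 46 + 32
46 = 1 × 32 + 14
32 = 2 × 14 + 4
14 = 3 × 4 + 2
4 = 2 × 2 + 0

GCD(974, 804) = 2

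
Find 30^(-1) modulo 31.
30

Using Extended Euclidean Algorithm:
gcd(30, 31) = 1
Bezout coefficients: 30 × -1 + 31 × 1 = 1
So 30 × -1 ≡ 1 (mod 31)
The inverse is -1 mod 31 = 30
Verification: 30 × 30 = 900 = 29 × 31 + 1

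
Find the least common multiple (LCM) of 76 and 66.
2508

First find GCD(76, 66) using the Euclidean algorithm:
76 = 1 × 66 + 10
66 = 6 × 10 + 6
10 = 1 × 6 + 4
6 = 1 × 4 + 2
4 = 2 × 2 + 0
GCD(76, 66) = 2

LCM formula: LCM(a, b) = (a × b) / GCD(a, b)
LCM(76, 66) = (76 × 66) / 2
LCM(76, 66) = 5016 / 2
LCM(76, 66) = 2508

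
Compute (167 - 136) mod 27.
4

(167 - 136) = 31
31 mod 27 = 4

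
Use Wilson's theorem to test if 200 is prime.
(199)! mod 200 = 0. Since 0 ≢ -1 (mod 200), 200 is not prime.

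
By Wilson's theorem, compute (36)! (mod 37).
By Wilson's theorem, (36)! ≡ -1 ≡ 36 (mod 37)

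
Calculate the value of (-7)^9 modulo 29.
(-7) ≡ 22 (mod 29). 9 = 8 + 1 (binary 1001). Repeated squaring mod 29: 22^1 ≡ 22; 22^2 ≡ 22² = 484 ≡ 20; 22^4 ≡ 20² = 400 ≡ 23; 22^8 ≡ 23² = 529 ≡ 7. Multiply: (-7)^9 ≡ 22^8 × 22^1 ≡ 7 × 22 (mod 29): 7 × 22 = 154 ≡ 9. So (-7)^9 ≡ 9 (mod 29).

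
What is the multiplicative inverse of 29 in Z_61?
40

Using Extended Euclidean Algorithm:
gcd(29, 61) = 1
Bezout coefficients: 29 × -21 + 61 × 10 = 1
So 29 × -21 ≡ 1 (mod 61)
The inverse is -21 mod 61 = 40
Verification: 29 × 40 = 1160 = 19 × 61 + 1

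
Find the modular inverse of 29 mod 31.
29^(-1) ≡ 15 (mod 31). Verification: 29 × 15 = 435 ≡ 1 (mod 31)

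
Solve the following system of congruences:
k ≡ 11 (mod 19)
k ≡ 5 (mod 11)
49

Using the Chinese Remainder Theorem:
M = product of moduli = 209
For equation 1: M_1 = 11, 11 ≡ 11 (mod 19), inverse of 11 mod 19 is 7 (check: 11 × 7 = 77 ≡ 1 (mod 19))
For equation 2: M_2 = 19, 19 ≡ 8 (mod 11), inverse of 19 mod 11 is 7 (check: 8 × 7 = 56 ≡ 1 (mod 11))
Combine: k ≡ Σ r_i×M_i×(M_i⁻¹ mod m_i) = 11×11×7 + 5×19×7 = 847 + 665 = 1512
1512 mod 209 = 49
k ≡ 49 (mod 209)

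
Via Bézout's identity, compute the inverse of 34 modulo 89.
Extended GCD: 34(-34) + 89(13) = 1. So 34^(-1) ≡ 55 ≡ 55 (mod 89). Verify: 34 × 55 = 1870 ≡ 1 (mod 89)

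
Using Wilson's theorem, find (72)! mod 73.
By Wilson's theorem, (72)! ≡ -1 ≡ 72 (mod 73)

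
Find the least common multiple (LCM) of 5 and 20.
20

First find GCD(5, 20) using the Euclidean algorithm:
5 = 0 × 20 + 5
20 = 4 × 5 + 0
GCD(5, 20) = 5

LCM formula: LCM(a, b) = (a × b) / GCD(a, b)
LCM(5, 20) = (5 × 20) / 5
LCM(5, 20) = 100 / 5
LCM(5, 20) = 20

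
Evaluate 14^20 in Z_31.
Using repeated squaring. 20 = 16 + 4 (binary 10100). Repeated squaring mod 31: 14^1 ≡ 14; 14^2 ≡ 14² = 196 ≡ 10; 14^4 ≡ 10² = 100 ≡ 7; 14^8 ≡ 7² = 49 ≡ 18; 14^16 ≡ 18² = 324 ≡ 14. Multiply: 14^20 = 14^16 × 14^4 ≡ 14 × 7 (mod 31): 14 × 7 = 98 ≡ 5. So 14^20 ≡ 5 (mod 31).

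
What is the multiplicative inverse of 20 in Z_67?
57

Using Extended Euclidean Algorithm:
gcd(20, 67) = 1
Bezout coefficients: 20 × -10 + 67 × 3 = 1
So 20 × -10 ≡ 1 (mod 67)
The inverse is -10 mod 67 = 57
Verification: 20 × 57 = 1140 = 17 × 67 + 1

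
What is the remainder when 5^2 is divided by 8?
2 = 2 (binary 10). Repeated squaring mod 8: 5^1 ≡ 5; 5^2 ≡ 5² = 25 ≡ 1. So 5^2 ≡ 1 (mod 8).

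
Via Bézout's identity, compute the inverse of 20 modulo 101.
Extended GCD: 20(-5) + 101(1) = 1. So 20^(-1) ≡ 96 ≡ 96 (mod 101). Verify: 20 × 96 = 1920 ≡ 1 (mod 101)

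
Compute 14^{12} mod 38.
30

Using successive squaring:
Binary expansion of 12: 1100
Powers of 14 mod 38 (each is the square of the previous):
  14^1 ≡ 14 (mod 38)
  14^2 ≡ 14² = 196 ≡ 6 (mod 38)
  14^4 ≡ 6² = 36 ≡ 36 (mod 38)
  14^8 ≡ 36² = 1296 ≡ 4 (mod 38)
12 = 8 + 4, so 14^12 = 14^8 × 14^4 ≡ 4 × 36 (mod 38)
Multiplying step by step:
  4 × 36 = 144 ≡ 30 (mod 38)
Result: 14^12 ≡ 30 (mod 38)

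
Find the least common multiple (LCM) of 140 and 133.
2660

First find GCD(140, 133) using the Euclidean algorithm:
140 = 1 × 133 + 7
133 = 19 × 7 + 0
GCD(140, 133) = 7

LCM formula: LCM(a, b) = (a × b) / GCD(a, b)
LCM(140, 133) = (140 × 133) / 7
LCM(140, 133) = 18620 / 7
LCM(140, 133) = 2660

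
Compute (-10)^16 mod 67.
Using repeated squaring. (-10) ≡ 57 (mod 67). 16 = 16 (binary 10000). Repeated squaring mod 67: 57^1 ≡ 57; 57^2 ≡ 57² = 3249 ≡ 33; 57^4 ≡ 33² = 1089 ≡ 17; 57^8 ≡ 17² = 289 ≡ 21; 57^16 ≡ 21² = 441 ≡ 39. So (-10)^16 ≡ 39 (mod 67).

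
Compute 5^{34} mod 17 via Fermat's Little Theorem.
8

By Fermat's Little Theorem, a^(p-1) ≡ 1 (mod p) for prime p and gcd(a, p) = 1
Here p = 17, so 5^16 ≡ 1 (mod 17)
We can reduce the exponent: 34 mod 16 = 2
So 5^34 ≡ 5^2 (mod 17)
Computing: 5^2 mod 17 = 8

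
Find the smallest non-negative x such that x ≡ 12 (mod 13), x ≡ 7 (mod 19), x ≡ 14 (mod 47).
8709

Using the Chinese Remainder Theorem:
M = product of moduli = 11609
For equation 1: M_1 = 893, 893 ≡ 9 (mod 13), inverse of 893 mod 13 is 3 (check: 9 × 3 = 27 ≡ 1 (mod 13))
For equation 2: M_2 = 611, 611 ≡ 3 (mod 19), inverse of 611 mod 19 is 13 (check: 3 × 13 = 39 ≡ 1 (mod 19))
For equation 3: M_3 = 247, 247 ≡ 12 (mod 47), inverse of 247 mod 47 is 4 (check: 12 × 4 = 48 ≡ 1 (mod 47))
Combine: x ≡ Σ r_i×M_i×(M_i⁻¹ mod m_i) = 12×893×3 + 7×611×13 + 14×247×4 = 32148 + 55601 + 13832 = 101581
101581 mod 11609 = 8709
x ≡ 8709 (mod 11609)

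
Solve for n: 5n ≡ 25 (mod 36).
5

Since gcd(5, 36) = 1 divides 25, a solution exists.
Multiply both sides by the inverse of 5 mod 36:
  5^(-1) mod 36 = 29
  x ≡ 29 × 25 ≡ 725 ≡ 5 (mod 36)
Verification: 5 × 5 = 25 = 0 × 36 + 25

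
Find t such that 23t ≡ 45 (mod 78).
63

Since gcd(23, 78) = 1 divides 45, a solution exists.
Multiply both sides by the inverse of 23 mod 78:
  23^(-1) mod 78 = 17
  x ≡ 17 × 45 ≡ 765 ≡ 63 (mod 78)
Verification: 23 × 63 = 1449 = 18 × 78 + 45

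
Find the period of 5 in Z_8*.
Powers of 5 mod 8: 5^1≡5, 5^2≡1. Order = 2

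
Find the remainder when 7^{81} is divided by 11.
By Fermat: 7^{10} ≡ 1 (mod 11). 81 = 8×10 + 1. So 7^{81} ≡ 7^{1} ≡ 7 (mod 11)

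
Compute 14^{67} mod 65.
14

Using successive squaring:
Binary expansion of 67: 1000011
Powers of 14 mod 65 (each is the square of the previous):
  14^1 ≡ 14 (mod 65)
  14^2 ≡ 14² = 196 ≡ 1 (mod 65)
  14^4 ≡ 1² = 1 ≡ 1 (mod 65)
  14^8 ≡ 1² = 1 ≡ 1 (mod 65)
  14^16 ≡ 1² = 1 ≡ 1 (mod 65)
  14^32 ≡ 1² = 1 ≡ 1 (mod 65)
  14^64 ≡ 1² = 1 ≡ 1 (mod 65)
67 = 64 + 2 + 1, so 14^67 = 14^64 × 14^2 × 14^1 ≡ 1 × 1 × 14 (mod 65)
Multiplying step by step:
  1 × 1 = 1 ≡ 1 (mod 65)
  1 × 14 = 14 ≡ 14 (mod 65)
Result: 14^67 ≡ 14 (mod 65)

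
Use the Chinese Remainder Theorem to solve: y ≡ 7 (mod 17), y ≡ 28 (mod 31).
M = 17 × 31 = 527. M₁ = 31, y₁ ≡ 11 (mod 17). M₂ = 17, y₂ ≡ 11 (mod 31). y = 7×31×11 + 28×17×11 ≡ 245 (mod 527)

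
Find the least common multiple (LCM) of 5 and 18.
90

First find GCD(5, 18) using the Euclidean algorithm:
5 = 0 × 18 + 5
18 = 3 × 5 + 3
5 = 1 × 3 + 2
3 = 1 × 2 + 1
2 = 2 × 1 + 0
GCD(5, 18) = 1

LCM formula: LCM(a, b) = (a × b) / GCD(a, b)
LCM(5, 18) = (5 × 18) / 1
LCM(5, 18) = 90 / 1
LCM(5, 18) = 90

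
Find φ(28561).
26364

Prime factorization: 28561 = 13^4
Using the formula φ(n) = n × Π(1 - 1/p) for each prime factor p:
φ(28561) = 28561 × (1 - 1/13)
φ(28561) = 26364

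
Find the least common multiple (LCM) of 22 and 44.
44

First find GCD(22, 44) using the Euclidean algorithm:
22 = 0 × 44 + 22
44 = 2 × 22 + 0
GCD(22, 44) = 22

LCM formula: LCM(a, b) = (a × b) / GCD(a, b)
LCM(22, 44) = (22 × 44) / 22
LCM(22, 44) = 968 / 22
LCM(22, 44) = 44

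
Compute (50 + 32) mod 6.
4

(50 + 32) = 82
82 mod 6 = 4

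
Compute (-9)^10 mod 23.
(-9) ≡ 14 (mod 23). 10 = 8 + 2 (binary 1010). Repeated squaring mod 23: 14^1 ≡ 14; 14^2 ≡ 14² = 196 ≡ 12; 14^4 ≡ 12² = 144 ≡ 6; 14^8 ≡ 6² = 36 ≡ 13. Multiply: (-9)^10 ≡ 14^8 × 14^2 ≡ 13 × 12 (mod 23): 13 × 12 = 156 ≡ 18. So (-9)^10 ≡ 18 (mod 23).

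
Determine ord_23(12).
Powers of 12 mod 23: 12^1≡12, 12^2≡6, 12^3≡3, 12^4≡13, 12^5≡18, 12^6≡9, 12^7≡16, 12^8≡8, 12^9≡4, 12^10≡2, 12^11≡1. Order = 11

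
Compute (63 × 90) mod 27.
0

(63 × 90) = 5670
5670 mod 27 = 0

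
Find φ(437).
396

Prime factorization: 437 = 19 × 23
Using the formula φ(n) = n × Π(1 - 1/p) for each prime factor p:
φ(437) = 437 × (1 - 1/19) × (1 - 1/23)
φ(437) = 396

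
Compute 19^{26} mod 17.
4

Using successive squaring:
Binary expansion of 26: 11010
Powers of 19 mod 17 (each is the square of the previous):
  19^1 ≡ 2 (mod 17)
  19^2 ≡ 2² = 4 ≡ 4 (mod 17)
  19^4 ≡ 4² = 16 ≡ 16 (mod 17)
  19^8 ≡ 16² = 256 ≡ 1 (mod 17)
  19^16 ≡ 1² = 1 ≡ 1 (mod 17)
26 = 16 + 8 + 2, so 19^26 = 19^16 × 19^8 × 19^2 ≡ 1 × 1 × 4 (mod 17)
Multiplying step by step:
  1 × 1 = 1 ≡ 1 (mod 17)
  1 × 4 = 4 ≡ 4 (mod 17)
Result: 19^26 ≡ 4 (mod 17)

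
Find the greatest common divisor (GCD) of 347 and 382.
1

Using the Euclidean algorithm:
347 = 0 × 382 + 347
382 = 1 × 347 + 35
347 = 9 × 35 + 32
35 = 1 × 32 + 3
32 = 10 × 3 + 2
3 = 1 × 2 + 1
2 = 2 × 1 + 0

GCD(347, 382) = 1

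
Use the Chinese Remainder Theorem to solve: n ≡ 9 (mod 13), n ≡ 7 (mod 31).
M = 13 × 31 = 403. M₁ = 31, y₁ ≡ 8 (mod 13). M₂ = 13, y₂ ≡ 12 (mod 31). n = 9×31×8 + 7×13×12 ≡ 100 (mod 403)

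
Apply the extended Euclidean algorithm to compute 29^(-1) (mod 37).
Extended GCD: 29(-14) + 37(11) = 1. So 29^(-1) ≡ 23 ≡ 23 (mod 37). Verify: 29 × 23 = 667 ≡ 1 (mod 37)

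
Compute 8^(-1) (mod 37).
14

Using Extended Euclidean Algorithm:
gcd(8, 37) = 1
Bezout coefficients: 8 × 14 + 37 × -3 = 1
So 8 × 14 ≡ 1 (mod 37)
The inverse is 14 mod 37 = 14
Verification: 8 × 14 = 112 = 3 × 37 + 1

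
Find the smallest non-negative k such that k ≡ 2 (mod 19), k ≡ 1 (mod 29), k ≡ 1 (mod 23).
6671

Using the Chinese Remainder Theorem:
M = product of moduli = 12673
For equation 1: M_1 = 667, 667 ≡ 2 (mod 19), inverse of 667 mod 19 is 10 (check: 2 × 10 = 20 ≡ 1 (mod 19))
For equation 2: M_2 = 437, 437 ≡ 2 (mod 29), inverse of 437 mod 29 is 15 (check: 2 × 15 = 30 ≡ 1 (mod 29))
For equation 3: M_3 = 551, 551 ≡ 22 (mod 23), inverse of 551 mod 23 is 22 (check: 22 × 22 = 484 ≡ 1 (mod 23))
Combine: k ≡ Σ r_i×M_i×(M_i⁻¹ mod m_i) = 2×667×10 + 1×437×15 + 1×551×22 = 13340 + 6555 + 12122 = 32017
32017 mod 12673 = 6671
k ≡ 6671 (mod 12673)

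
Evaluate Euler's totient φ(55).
40

Prime factorization: 55 = 5 × 11
Using the formula φ(n) = n × Π(1 - 1/p) for each prime factor p:
φ(55) = 55 × (1 - 1/5) × (1 - 1/11)
φ(55) = 40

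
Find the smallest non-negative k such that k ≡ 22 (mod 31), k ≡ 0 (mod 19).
456

Using the Chinese Remainder Theorem:
M = product of moduli = 589
For equation 1: M_1 = 19, 19 ≡ 19 (mod 31), inverse of 19 mod 31 is 18 (check: 19 × 18 = 342 ≡ 1 (mod 31))
For equation 2: M_2 = 31, 31 ≡ 12 (mod 19), inverse of 31 mod 19 is 8 (check: 12 × 8 = 96 ≡ 1 (mod 19))
Combine: k ≡ Σ r_i×M_i×(M_i⁻¹ mod m_i) = 22×19×18 + 0×31×8 = 7524 + 0 = 7524
7524 mod 589 = 456
k ≡ 456 (mod 589)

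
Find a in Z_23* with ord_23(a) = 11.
2 has order 11 mod 23 since 2^{11} ≡ 1 (mod 23) and no smaller power works.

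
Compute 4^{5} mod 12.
4

Using successive squaring:
Binary expansion of 5: 101
Powers of 4 mod 12 (each is the square of the previous):
  4^1 ≡ 4 (mod 12)
  4^2 ≡ 4² = 16 ≡ 4 (mod 12)
  4^4 ≡ 4² = 16 ≡ 4 (mod 12)
5 = 4 + 1, so 4^5 = 4^4 × 4^1 ≡ 4 × 4 (mod 12)
Multiplying step by step:
  4 × 4 = 16 ≡ 4 (mod 12)
Result: 4^5 ≡ 4 (mod 12)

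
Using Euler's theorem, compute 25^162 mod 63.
By Euler: 25^{36} ≡ 1 (mod 63) since gcd(25, 63) = 1. 162 = 4×36 + 18. So 25^{162} ≡ 25^{18} ≡ 1 (mod 63)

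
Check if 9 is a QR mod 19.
By Euler's criterion: 9^{9} ≡ 1 (mod 19). Since this equals 1, 9 is a QR.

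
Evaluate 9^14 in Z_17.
Using repeated squaring. 14 = 8 + 4 + 2 (binary 1110). Repeated squaring mod 17: 9^1 ≡ 9; 9^2 ≡ 9² = 81 ≡ 13; 9^4 ≡ 13² = 169 ≡ 16; 9^8 ≡ 16² = 256 ≡ 1. Multiply: 9^14 = 9^8 × 9^4 × 9^2 ≡ 1 × 16 × 13 (mod 17): 1 × 16 = 16 ≡ 16; 16 × 13 = 208 ≡ 4. So 9^14 ≡ 4 (mod 17).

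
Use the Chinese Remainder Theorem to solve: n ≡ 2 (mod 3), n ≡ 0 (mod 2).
M = 3 × 2 = 6. M₁ = 2, y₁ ≡ 2 (mod 3). M₂ = 3, y₂ ≡ 1 (mod 2). n = 2×2×2 + 0×3×1 ≡ 2 (mod 6)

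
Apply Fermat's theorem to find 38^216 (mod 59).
By Fermat: 38^{58} ≡ 1 (mod 59). 216 = 3×58 + 42. So 38^{216} ≡ 38^{42} ≡ 41 (mod 59)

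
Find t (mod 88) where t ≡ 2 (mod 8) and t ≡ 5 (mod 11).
M = 8 × 11 = 88. M₁ = 11, y₁ ≡ 3 (mod 8). M₂ = 8, y₂ ≡ 7 (mod 11). t = 2×11×3 + 5×8×7 ≡ 82 (mod 88)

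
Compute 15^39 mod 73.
Using repeated squaring. 39 = 32 + 4 + 2 + 1 (binary 100111). Repeated squaring mod 73: 15^1 ≡ 15; 15^2 ≡ 15² = 225 ≡ 6; 15^4 ≡ 6² = 36 ≡ 36; 15^8 ≡ 36² = 1296 ≡ 55; 15^16 ≡ 55² = 3025 ≡ 32; 15^32 ≡ 32² = 1024 ≡ 2. Multiply: 15^39 = 15^32 × 15^4 × 15^2 × 15^1 ≡ 2 × 36 × 6 × 15 (mod 73): 2 × 36 = 72 ≡ 72; 72 × 6 = 432 ≡ 67; 67 × 15 = 1005 ≡ 56. So 15^39 ≡ 56 (mod 73).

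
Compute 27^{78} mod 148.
1

Using successive squaring:
Binary expansion of 78: 1001110
Powers of 27 mod 148 (each is the square of the previous):
  27^1 ≡ 27 (mod 148)
  27^2 ≡ 27² = 729 ≡ 137 (mod 148)
  27^4 ≡ 137² = 18769 ≡ 121 (mod 148)
  27^8 ≡ 121² = 14641 ≡ 137 (mod 148)
  27^16 ≡ 137² = 18769 ≡ 121 (mod 148)
  27^32 ≡ 121² = 14641 ≡ 137 (mod 148)
  27^64 ≡ 137² = 18769 ≡ 121 (mod 148)
78 = 64 + 8 + 4 + 2, so 27^78 = 27^64 × 27^8 × 27^4 × 27^2 ≡ 121 × 137 × 121 × 137 (mod 148)
Multiplying step by step:
  121 × 137 = 16577 ≡ 1 (mod 148)
  1 × 121 = 121 ≡ 121 (mod 148)
  121 × 137 = 16577 ≡ 1 (mod 148)
Result: 27^78 ≡ 1 (mod 148)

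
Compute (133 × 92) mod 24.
20

(133 × 92) = 12236
12236 mod 24 = 20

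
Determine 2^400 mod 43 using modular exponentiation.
Using Fermat: 2^{42} ≡ 1 (mod 43). 400 ≡ 22 (mod 42). So 2^{400} ≡ 2^{22} ≡ 41 (mod 43)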